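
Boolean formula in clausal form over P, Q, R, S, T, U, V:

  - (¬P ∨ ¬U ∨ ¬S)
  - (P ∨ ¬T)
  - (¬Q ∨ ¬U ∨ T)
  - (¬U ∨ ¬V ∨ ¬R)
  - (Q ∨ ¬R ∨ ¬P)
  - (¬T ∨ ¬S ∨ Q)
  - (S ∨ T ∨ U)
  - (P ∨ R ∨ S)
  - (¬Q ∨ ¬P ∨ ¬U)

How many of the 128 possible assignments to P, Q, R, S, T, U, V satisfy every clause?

32

Case analysis on P and U:
  P=1, U=1: remaining (Q,R,S,T,V) ∈ {(0,0,0,0,0); (0,0,0,0,1); (0,0,0,1,0); (0,0,0,1,1)} — 4.
  P=1, U=0: V free; 8 ways for (Q,R,S,T) × 2^1 = 16.
  P=0, U=1: remaining (Q,R,S,T,V) ∈ {(0,0,1,0,0); (0,0,1,0,1); (0,1,0,0,0); (0,1,1,0,0)} — 4.
  P=0, U=0: forces S=1; T=0; Q, R, V free → 2^3 = 8.
Total: 4 + 16 + 4 + 8 = 32.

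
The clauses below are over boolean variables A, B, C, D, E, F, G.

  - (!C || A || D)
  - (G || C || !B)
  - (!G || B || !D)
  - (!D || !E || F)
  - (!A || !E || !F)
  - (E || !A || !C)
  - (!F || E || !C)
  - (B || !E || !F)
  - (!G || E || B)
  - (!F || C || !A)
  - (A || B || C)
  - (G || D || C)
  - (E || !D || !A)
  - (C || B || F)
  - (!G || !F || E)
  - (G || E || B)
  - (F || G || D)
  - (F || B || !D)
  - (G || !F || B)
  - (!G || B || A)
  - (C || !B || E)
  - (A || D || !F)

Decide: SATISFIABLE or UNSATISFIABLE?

SATISFIABLE

Branch on A: take A = False.
Branch on B: take B = True.
The remaining clauses are satisfied by C = True, D = True, E = False, F = False, G = True.
So A=0, B=1, C=1, D=1, E=0, F=0, G=1 is a satisfying assignment.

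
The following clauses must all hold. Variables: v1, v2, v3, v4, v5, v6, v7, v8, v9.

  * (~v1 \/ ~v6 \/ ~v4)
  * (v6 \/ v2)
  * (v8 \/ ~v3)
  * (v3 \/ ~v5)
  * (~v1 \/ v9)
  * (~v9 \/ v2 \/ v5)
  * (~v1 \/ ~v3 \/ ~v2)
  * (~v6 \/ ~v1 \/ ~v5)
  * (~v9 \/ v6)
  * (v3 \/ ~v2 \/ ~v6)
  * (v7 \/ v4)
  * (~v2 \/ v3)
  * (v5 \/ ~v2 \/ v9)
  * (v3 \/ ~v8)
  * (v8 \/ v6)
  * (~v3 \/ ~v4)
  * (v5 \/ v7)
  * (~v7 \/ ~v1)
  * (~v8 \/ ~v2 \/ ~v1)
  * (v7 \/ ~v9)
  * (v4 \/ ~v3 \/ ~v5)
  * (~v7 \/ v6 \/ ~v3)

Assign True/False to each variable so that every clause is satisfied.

v1=F, v2=F, v3=F, v4=T, v5=F, v6=T, v7=T, v8=F, v9=F

v1 occurs only negated in the remaining clauses — set v1 = False.
Set v2 = False and propagate.
  then v6 is forced to True.
Set v3 = False and propagate.
  then v5 is forced to False.
  then v9 is forced to False.
  then v8 is forced to False.
  then v7 is forced to True.
v4 is now unconstrained; take v4 = True.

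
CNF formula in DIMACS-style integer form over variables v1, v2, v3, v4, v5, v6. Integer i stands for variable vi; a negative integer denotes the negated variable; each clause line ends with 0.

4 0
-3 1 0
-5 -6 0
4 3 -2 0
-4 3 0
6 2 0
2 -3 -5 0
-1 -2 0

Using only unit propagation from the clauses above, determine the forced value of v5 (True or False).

False

(v4) stands alone — v4 = True.
From (v3 ∨ ¬v4) and v4 = True: v3 = True.
(¬v3 ∨ v1): since v3 = True, the clause reduces to (v1). v1 = True.
In (¬v2 ∨ ¬v1), ¬v1 is now false; ¬v2 must hold, so v2 = False.
(v6 ∨ v2): since v2 = False, the clause reduces to (v6). v6 = True.
(¬v6 ∨ ¬v5) with v6 = True leaves only ¬v5, so v5 = False.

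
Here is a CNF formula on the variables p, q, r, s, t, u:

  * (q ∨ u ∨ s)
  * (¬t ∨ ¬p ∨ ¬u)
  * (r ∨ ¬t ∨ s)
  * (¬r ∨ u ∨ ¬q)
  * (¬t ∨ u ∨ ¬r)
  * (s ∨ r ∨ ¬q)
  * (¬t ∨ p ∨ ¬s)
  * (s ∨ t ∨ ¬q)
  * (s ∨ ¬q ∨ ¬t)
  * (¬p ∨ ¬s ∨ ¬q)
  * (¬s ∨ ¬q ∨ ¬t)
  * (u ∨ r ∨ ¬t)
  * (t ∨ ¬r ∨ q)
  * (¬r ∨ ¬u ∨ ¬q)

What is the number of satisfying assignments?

9

Case analysis on q and t:
  q=T, t=T: a clause becomes empty — 0.
  q=T, t=F: remaining (p,r,s,u) ∈ {(F,F,T,F); (F,F,T,T)} — 2.
  q=F, t=T: remaining (p,r,s,u) ∈ {(F,T,F,T)} — 1.
  q=F, t=F: p free; 3 ways for (r,s,u) × 2^1 = 6.
Total: 0 + 2 + 1 + 6 = 9.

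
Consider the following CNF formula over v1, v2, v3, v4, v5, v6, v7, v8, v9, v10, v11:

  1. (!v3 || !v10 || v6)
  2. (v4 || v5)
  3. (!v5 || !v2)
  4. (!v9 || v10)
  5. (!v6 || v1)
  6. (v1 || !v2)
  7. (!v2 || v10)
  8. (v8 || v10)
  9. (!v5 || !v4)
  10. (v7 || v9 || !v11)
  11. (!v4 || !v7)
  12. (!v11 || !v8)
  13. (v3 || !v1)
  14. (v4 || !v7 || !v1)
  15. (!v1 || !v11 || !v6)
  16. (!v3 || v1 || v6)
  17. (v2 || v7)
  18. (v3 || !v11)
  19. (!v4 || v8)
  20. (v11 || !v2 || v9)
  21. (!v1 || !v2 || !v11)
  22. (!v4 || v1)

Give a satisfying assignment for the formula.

v1 = F  v2 = F  v3 = F  v4 = F  v5 = T  v6 = F  v7 = T  v8 = F  v9 = T  v10 = T  v11 = F

Set v1 = False and propagate.
  then v6 is forced to False.
  then v2 is forced to False.
  then v3 is forced to False.
  then v7 is forced to True.
  then v4 is forced to False.
  then v5 is forced to True.
  then v11 is forced to False.
For the remaining variables, v8 = False, v9 = True, v10 = True works.
Every clause has at least one true literal under this assignment.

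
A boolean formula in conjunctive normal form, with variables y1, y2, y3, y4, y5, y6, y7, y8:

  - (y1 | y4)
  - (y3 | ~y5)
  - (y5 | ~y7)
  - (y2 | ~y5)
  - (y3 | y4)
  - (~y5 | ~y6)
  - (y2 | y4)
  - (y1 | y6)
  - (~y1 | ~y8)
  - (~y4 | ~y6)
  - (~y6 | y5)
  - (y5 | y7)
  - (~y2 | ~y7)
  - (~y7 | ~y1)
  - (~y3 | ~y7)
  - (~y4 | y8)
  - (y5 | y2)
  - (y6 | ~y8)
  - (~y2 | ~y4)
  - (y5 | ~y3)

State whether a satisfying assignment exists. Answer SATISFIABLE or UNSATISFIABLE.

SATISFIABLE

Branch on y1: take y1 = True.
  then y8 is forced to False.
  then y7 is forced to False.
  then y5 is forced to True.
  then y3 is forced to True.
  then y2 is forced to True.
  then y6 is forced to False.
  then y4 is forced to False.
So y1=T, y2=T, y3=T, y4=F, y5=T, y6=F, y7=F, y8=F is a satisfying assignment.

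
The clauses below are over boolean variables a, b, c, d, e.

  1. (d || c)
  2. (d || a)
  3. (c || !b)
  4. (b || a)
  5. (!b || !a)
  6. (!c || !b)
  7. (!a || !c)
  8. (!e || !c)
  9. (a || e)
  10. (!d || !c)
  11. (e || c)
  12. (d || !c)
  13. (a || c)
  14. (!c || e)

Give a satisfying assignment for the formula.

a = True, b = False, c = False, d = True, e = True

Check each clause:
  1. (c || d) — d is true.
  2. (a || d) — a is true.
  3. (!b || c) — !b is true.
  4. (a || b) — a is true.
  5. (!b || !a) — !b is true.
  6. (!b || !c) — !c is true.
  7. (!c || !a) — !c is true.
  8. (!e || !c) — !c is true.
  9. (a || e) — a is true.
  10. (!d || !c) — !c is true.
  11. (c || e) — e is true.
  12. (d || !c) — d is true.
  13. (c || a) — a is true.
  14. (!c || e) — e is true.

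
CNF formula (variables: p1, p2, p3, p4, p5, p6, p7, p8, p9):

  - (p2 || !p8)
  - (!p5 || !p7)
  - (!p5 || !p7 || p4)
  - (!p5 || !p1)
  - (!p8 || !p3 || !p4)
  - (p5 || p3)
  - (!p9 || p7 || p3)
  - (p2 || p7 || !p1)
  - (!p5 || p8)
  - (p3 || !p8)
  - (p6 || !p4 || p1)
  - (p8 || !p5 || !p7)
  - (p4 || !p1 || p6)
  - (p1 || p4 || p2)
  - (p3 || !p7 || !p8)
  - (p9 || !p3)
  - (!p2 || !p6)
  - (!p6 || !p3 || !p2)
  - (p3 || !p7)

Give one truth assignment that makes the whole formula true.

Try p1 = False.
For the remaining variables, p2 = False, p3 = True, p4 = True, p5 = False, p6 = True, p7 = True, p8 = False, p9 = True works.
Every clause has at least one true literal under this assignment.

p1=False  p2=False  p3=True  p4=True  p5=False  p6=True  p7=True  p8=False  p9=True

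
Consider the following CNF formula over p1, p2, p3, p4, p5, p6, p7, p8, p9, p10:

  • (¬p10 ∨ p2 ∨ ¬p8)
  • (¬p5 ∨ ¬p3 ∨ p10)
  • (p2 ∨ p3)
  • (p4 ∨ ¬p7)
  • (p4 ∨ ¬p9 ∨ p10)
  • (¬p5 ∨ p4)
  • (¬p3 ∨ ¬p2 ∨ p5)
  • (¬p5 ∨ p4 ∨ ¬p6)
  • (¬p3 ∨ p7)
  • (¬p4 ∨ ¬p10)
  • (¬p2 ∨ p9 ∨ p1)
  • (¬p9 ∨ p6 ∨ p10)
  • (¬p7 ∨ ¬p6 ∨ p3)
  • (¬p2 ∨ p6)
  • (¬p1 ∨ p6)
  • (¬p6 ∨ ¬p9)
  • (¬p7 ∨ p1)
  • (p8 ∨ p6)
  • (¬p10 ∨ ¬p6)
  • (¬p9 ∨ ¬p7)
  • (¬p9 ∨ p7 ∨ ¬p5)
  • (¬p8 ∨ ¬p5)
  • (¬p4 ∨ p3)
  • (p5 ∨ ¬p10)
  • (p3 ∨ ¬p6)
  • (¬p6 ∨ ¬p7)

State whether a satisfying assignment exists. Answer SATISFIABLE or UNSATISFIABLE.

p6 = True:
  propagation gives p9=False, p10=False, p3=True, p5=False; an empty clause results — contradiction.
p6 = False:
  propagation gives p2=False, p3=True, p7=True, p4=True; an empty clause results — contradiction.
Every branch closes, so no satisfying assignment exists.

UNSATISFIABLE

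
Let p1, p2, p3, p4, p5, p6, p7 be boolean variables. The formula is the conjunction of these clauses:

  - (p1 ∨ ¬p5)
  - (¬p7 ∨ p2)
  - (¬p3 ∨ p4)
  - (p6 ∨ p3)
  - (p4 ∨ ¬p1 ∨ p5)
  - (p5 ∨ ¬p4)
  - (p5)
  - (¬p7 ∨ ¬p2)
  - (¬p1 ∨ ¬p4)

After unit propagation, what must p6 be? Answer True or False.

True

(p5) is a unit clause: p5 = True.
(¬p5 ∨ p1): since p5 = True, the clause reduces to (p1). p1 = True.
(¬p4 ∨ ¬p1) with p1 = True leaves only ¬p4, so p4 = False.
From (¬p3 ∨ p4) and p4 = False: p3 = False.
In (p3 ∨ p6), p3 is now false; p6 must hold, so p6 = True.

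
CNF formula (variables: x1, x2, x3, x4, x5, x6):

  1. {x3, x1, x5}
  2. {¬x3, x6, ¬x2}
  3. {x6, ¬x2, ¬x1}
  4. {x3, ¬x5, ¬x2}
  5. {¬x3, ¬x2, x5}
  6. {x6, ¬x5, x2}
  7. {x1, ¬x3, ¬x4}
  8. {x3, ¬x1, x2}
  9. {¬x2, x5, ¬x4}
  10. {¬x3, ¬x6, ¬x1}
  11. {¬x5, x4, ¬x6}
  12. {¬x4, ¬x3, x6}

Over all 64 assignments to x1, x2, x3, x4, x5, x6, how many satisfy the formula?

The models are:
  x1=0 x2=0 x3=0 x4=1 x5=1 x6=1
  x1=0 x2=0 x3=1 x4=0 x5=0 x6=0
  x1=0 x2=0 x3=1 x4=0 x5=0 x6=1
  x1=1 x2=0 x3=1 x4=0 x5=0 x6=0
  x1=1 x2=1 x3=0 x4=0 x5=0 x6=1
Count: 5.

5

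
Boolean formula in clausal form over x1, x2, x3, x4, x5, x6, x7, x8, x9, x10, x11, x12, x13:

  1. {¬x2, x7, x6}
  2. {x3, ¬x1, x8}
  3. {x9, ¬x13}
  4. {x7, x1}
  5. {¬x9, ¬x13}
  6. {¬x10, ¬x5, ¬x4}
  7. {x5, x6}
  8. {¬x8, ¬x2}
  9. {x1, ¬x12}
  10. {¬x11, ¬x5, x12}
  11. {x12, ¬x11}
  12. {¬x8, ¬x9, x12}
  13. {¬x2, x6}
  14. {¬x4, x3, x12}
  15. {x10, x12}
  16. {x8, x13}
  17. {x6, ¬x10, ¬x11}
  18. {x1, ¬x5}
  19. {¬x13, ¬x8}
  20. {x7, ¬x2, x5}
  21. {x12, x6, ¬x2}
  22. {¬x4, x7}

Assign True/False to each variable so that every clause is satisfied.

x1 = False  x2 = False  x3 = True  x4 = True  x5 = False  x6 = True  x7 = True  x8 = True  x9 = False  x10 = True  x11 = False  x12 = False  x13 = False

Pure literal: x2 appears only negated; assign x2 = False.
Pure literal: x3 appears only positively; assign x3 = True.
Try x1 = False.
  then x7 is forced to True.
  then x12 is forced to False.
  then x11 is forced to False.
  then x10 is forced to True.
  then x5 is forced to False.
  then x6 is forced to True.
Try x8 = True.
  then x9 is forced to False.
  then x13 is forced to False.
x4 is now unconstrained; take x4 = True.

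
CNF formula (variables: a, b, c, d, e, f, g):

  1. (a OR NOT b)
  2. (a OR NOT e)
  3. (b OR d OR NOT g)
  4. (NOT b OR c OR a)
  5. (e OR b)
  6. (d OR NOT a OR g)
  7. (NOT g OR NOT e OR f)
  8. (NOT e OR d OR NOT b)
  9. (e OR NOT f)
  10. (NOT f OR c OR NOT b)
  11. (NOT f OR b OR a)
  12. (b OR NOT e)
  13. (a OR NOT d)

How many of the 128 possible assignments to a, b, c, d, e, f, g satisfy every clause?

10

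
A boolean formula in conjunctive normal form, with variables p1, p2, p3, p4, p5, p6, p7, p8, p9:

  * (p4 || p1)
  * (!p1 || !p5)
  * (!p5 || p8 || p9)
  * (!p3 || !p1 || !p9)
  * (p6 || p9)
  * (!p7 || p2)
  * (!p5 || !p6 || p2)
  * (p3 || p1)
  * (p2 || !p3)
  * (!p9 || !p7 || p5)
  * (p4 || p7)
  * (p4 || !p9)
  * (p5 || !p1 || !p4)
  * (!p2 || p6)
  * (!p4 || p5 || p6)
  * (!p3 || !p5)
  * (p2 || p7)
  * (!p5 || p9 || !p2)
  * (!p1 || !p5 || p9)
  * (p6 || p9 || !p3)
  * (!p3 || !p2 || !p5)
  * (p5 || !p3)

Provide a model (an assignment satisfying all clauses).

p1 = T, p2 = T, p3 = F, p4 = F, p5 = F, p6 = T, p7 = T, p8 = F, p9 = F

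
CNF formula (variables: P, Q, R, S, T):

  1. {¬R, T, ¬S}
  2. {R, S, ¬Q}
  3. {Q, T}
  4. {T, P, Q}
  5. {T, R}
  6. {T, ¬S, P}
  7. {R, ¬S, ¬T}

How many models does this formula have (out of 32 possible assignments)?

Case analysis on T and R:
  T=1, R=1: P, Q, S free → 2^3 = 8.
  T=1, R=0: remaining (P,Q,S) ∈ {(0,0,0); (1,0,0)} — 2.
  T=0, R=1: remaining (P,Q,S) ∈ {(0,1,0); (1,1,0)} — 2.
  T=0, R=0: a clause becomes empty — 0.
Total: 8 + 2 + 2 + 0 = 12.

12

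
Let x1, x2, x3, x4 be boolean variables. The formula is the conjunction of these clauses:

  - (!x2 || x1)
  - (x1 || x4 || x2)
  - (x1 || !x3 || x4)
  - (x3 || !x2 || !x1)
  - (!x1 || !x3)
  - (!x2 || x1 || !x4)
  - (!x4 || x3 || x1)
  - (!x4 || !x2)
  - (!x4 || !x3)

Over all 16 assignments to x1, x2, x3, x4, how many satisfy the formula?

2

The models are:
  x1=1 x2=0 x3=0 x4=0
  x1=1 x2=0 x3=0 x4=1
Count: 2.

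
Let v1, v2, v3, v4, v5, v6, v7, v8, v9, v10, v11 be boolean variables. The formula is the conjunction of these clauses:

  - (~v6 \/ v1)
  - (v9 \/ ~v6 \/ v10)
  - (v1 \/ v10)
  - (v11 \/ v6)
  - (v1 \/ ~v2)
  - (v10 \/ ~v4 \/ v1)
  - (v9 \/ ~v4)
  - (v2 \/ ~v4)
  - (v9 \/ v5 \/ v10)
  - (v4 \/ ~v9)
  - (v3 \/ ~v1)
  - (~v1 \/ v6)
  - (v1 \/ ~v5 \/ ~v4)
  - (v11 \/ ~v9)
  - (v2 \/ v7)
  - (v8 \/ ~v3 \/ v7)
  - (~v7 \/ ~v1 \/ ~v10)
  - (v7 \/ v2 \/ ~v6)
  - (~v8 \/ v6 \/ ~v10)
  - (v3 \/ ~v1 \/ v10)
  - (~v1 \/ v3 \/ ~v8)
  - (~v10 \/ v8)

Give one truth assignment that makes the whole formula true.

v1 = True, v2 = True, v3 = True, v4 = True, v5 = True, v6 = True, v7 = True, v8 = False, v9 = True, v10 = False, v11 = True

Pure literal: v11 appears only positively; assign v11 = True.
Branch on v1: take v1 = True.
  then v3 is forced to True.
  then v6 is forced to True.
Branch on v2: take v2 = True.
Set v4 = True and propagate.
  then v9 is forced to True.
The remaining clauses are satisfied by v5 = True, v7 = True, v8 = False, v10 = False.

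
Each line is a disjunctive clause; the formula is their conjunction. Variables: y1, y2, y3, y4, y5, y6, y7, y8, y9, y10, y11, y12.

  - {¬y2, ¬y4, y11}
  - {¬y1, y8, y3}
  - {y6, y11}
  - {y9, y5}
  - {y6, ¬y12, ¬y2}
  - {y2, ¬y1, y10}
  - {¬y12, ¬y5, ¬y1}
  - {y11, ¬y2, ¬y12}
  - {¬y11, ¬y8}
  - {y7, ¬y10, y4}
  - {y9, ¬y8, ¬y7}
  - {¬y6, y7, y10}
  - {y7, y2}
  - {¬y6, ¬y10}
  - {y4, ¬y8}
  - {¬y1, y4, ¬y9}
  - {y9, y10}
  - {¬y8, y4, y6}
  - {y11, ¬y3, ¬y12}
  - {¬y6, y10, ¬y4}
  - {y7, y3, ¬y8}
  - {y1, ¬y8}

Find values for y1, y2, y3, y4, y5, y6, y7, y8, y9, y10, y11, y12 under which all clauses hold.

y1 = False, y2 = False, y3 = False, y4 = False, y5 = True, y6 = True, y7 = True, y8 = False, y9 = True, y10 = False, y11 = False, y12 = False

Pure literal: y12 appears only negated; assign y12 = False.
Set y1 = False and propagate.
  then y8 is forced to False.
Set y2 = False and propagate.
  then y7 is forced to True.
Set y4 = False and propagate.
For the remaining variables, y3 = False, y5 = True, y6 = True, y9 = True, y10 = False, y11 = False works.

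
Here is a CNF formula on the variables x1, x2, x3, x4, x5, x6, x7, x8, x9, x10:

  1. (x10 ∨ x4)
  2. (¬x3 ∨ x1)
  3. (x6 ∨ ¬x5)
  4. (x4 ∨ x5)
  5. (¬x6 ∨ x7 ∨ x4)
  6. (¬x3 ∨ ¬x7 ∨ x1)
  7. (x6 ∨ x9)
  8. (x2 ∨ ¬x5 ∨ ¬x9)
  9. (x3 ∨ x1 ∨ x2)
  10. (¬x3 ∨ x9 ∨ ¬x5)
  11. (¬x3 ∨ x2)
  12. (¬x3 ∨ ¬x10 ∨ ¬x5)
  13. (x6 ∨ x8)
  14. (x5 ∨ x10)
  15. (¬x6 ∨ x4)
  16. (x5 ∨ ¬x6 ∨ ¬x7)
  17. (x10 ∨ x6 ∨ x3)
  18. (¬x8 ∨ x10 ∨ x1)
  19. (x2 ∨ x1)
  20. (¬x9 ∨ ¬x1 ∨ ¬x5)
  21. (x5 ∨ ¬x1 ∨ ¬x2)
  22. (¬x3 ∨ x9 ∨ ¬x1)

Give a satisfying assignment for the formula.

x1 = True, x2 = True, x3 = False, x4 = True, x5 = True, x6 = True, x7 = True, x8 = False, x9 = False, x10 = True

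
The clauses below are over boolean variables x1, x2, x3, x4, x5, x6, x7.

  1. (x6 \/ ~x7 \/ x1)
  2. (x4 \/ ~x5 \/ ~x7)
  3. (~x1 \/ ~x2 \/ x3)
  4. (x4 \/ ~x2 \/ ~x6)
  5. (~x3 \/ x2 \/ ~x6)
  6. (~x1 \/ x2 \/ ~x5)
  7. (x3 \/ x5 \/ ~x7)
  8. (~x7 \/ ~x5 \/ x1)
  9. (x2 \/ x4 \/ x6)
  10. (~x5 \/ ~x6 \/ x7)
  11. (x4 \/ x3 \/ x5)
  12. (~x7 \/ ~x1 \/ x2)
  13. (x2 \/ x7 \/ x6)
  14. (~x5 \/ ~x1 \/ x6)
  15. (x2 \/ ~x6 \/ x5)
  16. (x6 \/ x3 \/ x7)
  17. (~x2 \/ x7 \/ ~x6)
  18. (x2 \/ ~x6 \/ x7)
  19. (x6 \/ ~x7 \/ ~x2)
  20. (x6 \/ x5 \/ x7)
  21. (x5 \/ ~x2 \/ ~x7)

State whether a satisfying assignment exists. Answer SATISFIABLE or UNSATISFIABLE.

SATISFIABLE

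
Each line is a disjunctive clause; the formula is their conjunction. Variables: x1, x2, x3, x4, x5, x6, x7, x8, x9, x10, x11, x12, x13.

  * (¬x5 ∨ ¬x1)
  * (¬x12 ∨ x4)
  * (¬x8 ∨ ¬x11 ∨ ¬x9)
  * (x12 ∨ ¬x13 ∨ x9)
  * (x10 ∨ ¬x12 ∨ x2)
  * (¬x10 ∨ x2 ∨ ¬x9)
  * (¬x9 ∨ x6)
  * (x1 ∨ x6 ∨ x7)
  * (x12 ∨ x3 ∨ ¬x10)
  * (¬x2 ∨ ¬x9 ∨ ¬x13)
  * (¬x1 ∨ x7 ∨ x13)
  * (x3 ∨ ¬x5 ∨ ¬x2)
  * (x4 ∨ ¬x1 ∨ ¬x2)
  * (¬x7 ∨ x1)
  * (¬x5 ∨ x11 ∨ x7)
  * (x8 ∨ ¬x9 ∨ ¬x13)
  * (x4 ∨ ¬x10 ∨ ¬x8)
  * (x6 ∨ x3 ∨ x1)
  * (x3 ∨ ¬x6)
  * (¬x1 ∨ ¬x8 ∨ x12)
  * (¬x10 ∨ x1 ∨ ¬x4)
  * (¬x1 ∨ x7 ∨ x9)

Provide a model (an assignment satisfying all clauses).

x1 = T, x2 = F, x3 = F, x4 = T, x5 = F, x6 = F, x7 = T, x8 = F, x9 = F, x10 = T, x11 = F, x12 = T, x13 = F

Pure literal: x5 appears only negated; assign x5 = False.
Branch on x1: take x1 = True.
Branch on x2: take x2 = False.
The remaining clauses are satisfied by x3 = False, x4 = True, x6 = False, x7 = True, x8 = False, x9 = False, x10 = True, x11 = False, x12 = True, x13 = False.
Every clause has at least one true literal under this assignment.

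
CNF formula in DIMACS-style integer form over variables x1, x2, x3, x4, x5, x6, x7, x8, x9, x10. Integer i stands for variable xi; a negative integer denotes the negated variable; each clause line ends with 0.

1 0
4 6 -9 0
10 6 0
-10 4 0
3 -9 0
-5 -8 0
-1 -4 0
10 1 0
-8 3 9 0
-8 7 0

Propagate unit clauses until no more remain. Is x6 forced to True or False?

True

Unit clause (x1) sets x1 = True.
From (~x4 \/ ~x1) and x1 = True: x4 = False.
(~x10 \/ x4): since x4 = False, the clause reduces to (~x10). x10 = False.
In (x10 \/ x6), x10 is now false; x6 must hold, so x6 = True.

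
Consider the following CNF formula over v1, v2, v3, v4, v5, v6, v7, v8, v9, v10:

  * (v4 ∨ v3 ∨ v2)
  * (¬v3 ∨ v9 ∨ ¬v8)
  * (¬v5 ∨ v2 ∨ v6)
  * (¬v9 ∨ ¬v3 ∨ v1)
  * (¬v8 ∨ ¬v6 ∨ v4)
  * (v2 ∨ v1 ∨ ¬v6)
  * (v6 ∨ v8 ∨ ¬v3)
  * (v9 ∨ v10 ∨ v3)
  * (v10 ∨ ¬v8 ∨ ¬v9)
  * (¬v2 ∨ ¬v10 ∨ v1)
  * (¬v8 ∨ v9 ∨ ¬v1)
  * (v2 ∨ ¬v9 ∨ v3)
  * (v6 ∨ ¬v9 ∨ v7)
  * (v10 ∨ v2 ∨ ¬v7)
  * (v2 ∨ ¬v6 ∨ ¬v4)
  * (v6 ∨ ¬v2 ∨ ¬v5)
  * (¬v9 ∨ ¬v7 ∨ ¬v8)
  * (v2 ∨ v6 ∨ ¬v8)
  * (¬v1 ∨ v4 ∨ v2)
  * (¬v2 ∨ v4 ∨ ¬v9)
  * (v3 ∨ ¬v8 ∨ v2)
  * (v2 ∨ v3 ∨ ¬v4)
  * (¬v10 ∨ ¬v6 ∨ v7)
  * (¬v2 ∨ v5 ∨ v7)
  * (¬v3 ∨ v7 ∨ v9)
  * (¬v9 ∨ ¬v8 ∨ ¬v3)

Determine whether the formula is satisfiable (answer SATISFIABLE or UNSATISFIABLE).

SATISFIABLE

Try v1 = True.
For the remaining variables, v2 = True, v3 = True, v4 = False, v5 = True, v6 = True, v7 = True, v8 = False, v9 = False, v10 = False works.
So v1=True, v2=True, v3=True, v4=False, v5=True, v6=True, v7=True, v8=False, v9=False, v10=False is a satisfying assignment.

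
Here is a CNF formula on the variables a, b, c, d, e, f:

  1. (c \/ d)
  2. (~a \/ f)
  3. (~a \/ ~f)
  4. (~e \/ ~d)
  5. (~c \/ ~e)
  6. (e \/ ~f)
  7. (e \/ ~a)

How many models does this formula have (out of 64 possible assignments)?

The models are:
  a=0 b=0 c=0 d=1 e=0 f=0
  a=0 b=0 c=1 d=0 e=0 f=0
  a=0 b=0 c=1 d=1 e=0 f=0
  a=0 b=1 c=0 d=1 e=0 f=0
  a=0 b=1 c=1 d=0 e=0 f=0
  a=0 b=1 c=1 d=1 e=0 f=0
Count: 6.

6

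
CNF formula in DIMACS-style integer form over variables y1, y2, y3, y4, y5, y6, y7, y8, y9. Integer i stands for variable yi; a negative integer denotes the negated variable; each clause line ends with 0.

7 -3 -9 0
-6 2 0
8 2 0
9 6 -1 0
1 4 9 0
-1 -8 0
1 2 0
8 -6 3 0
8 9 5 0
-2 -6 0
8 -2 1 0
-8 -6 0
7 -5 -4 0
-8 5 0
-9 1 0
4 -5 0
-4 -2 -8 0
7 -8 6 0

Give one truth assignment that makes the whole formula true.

y1=True  y2=True  y3=False  y4=False  y5=False  y6=False  y7=True  y8=False  y9=True

Pure literal: y7 appears only positively; assign y7 = True.
Branch on y1: take y1 = True.
  then y8 is forced to False.
  then y2 is forced to True.
  then y6 is forced to False.
  then y9 is forced to True.
Set y4 = False and propagate.
  then y5 is forced to False.
y3 is now unconstrained; take y3 = False.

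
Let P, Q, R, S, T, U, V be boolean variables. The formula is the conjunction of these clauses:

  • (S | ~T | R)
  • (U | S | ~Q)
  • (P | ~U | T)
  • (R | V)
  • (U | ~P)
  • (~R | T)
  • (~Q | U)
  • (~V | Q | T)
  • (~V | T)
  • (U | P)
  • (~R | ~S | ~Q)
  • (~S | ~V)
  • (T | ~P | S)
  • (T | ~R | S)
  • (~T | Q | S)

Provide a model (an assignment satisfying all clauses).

P=T, Q=T, R=T, S=F, T=T, U=T, V=T

Try P = True.
  then U is forced to True.
Try Q = True.
For the remaining variables, R = True, S = False, T = True, V = True works.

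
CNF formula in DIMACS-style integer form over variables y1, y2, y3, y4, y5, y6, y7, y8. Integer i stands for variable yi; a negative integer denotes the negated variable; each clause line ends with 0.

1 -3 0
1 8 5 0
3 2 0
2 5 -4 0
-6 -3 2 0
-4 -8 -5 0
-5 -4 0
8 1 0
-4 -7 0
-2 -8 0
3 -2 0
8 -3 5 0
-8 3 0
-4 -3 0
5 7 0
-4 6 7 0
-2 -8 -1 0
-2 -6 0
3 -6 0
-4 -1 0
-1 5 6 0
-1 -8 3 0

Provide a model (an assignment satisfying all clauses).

y4 occurs only negated in the remaining clauses — set y4 = False.
Try y1 = True.
Branch on y2: take y2 = True.
  then y8 is forced to False.
  then y3 is forced to True.
  then y5 is forced to True.
  then y6 is forced to False.
y7 is now unconstrained; take y7 = False.
Check each clause:
  1. (y1 OR NOT y3) — y1 is true.
  2. (y8 OR y5 OR y1) — y1 is true.
  3. (y3 OR y2) — y2 is true.
  4. (y2 OR y5 OR NOT y4) — y2 is true.
  5. (y2 OR NOT y6 OR NOT y3) — NOT y6 is true.
  6. (NOT y8 OR NOT y4 OR NOT y5) — NOT y8 is true.
  7. (NOT y5 OR NOT y4) — NOT y4 is true.
  8. (y1 OR y8) — y1 is true.
  9. (NOT y4 OR NOT y7) — NOT y7 is true.
  10. (NOT y2 OR NOT y8) — NOT y8 is true.
  11. (y3 OR NOT y2) — y3 is true.
  12. (NOT y3 OR y5 OR y8) — y5 is true.
  13. (NOT y8 OR y3) — NOT y8 is true.
  14. (NOT y4 OR NOT y3) — NOT y4 is true.
  15. (y5 OR y7) — y5 is true.
  16. (NOT y4 OR y7 OR y6) — NOT y4 is true.
  17. (NOT y1 OR NOT y2 OR NOT y8) — NOT y8 is true.
  18. (NOT y2 OR NOT y6) — NOT y6 is true.
  19. (y3 OR NOT y6) — NOT y6 is true.
  20. (NOT y4 OR NOT y1) — NOT y4 is true.
  21. (NOT y1 OR y5 OR y6) — y5 is true.
  22. (NOT y1 OR y3 OR NOT y8) — NOT y8 is true.

y1 = 1, y2 = 1, y3 = 1, y4 = 0, y5 = 1, y6 = 0, y7 = 0, y8 = 0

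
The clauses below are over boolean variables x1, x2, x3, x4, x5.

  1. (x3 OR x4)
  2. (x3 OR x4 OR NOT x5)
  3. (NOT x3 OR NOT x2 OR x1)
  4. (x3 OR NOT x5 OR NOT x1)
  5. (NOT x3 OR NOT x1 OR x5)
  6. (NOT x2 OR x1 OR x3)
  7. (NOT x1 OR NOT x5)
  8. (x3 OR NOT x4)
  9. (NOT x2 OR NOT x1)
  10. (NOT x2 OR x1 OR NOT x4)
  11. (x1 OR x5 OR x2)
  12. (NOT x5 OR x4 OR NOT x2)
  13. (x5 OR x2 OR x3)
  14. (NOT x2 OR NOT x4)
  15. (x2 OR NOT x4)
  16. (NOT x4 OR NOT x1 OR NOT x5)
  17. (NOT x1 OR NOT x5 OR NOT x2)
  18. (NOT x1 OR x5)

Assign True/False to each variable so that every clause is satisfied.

x1=False, x2=False, x3=True, x4=False, x5=True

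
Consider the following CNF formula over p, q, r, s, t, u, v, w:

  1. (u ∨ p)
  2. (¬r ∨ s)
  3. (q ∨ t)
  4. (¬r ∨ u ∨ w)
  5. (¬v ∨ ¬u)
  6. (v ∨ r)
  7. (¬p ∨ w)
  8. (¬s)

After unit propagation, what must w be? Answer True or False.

True

(¬s) is a unit clause: s = False.
In (s ∨ ¬r), s is now false; ¬r must hold, so r = False.
In (v ∨ r), r is now false; v must hold, so v = True.
From (¬v ∨ ¬u) and v = True: u = False.
(p ∨ u) with u = False leaves only p, so p = True.
(¬p ∨ w): since p = True, the clause reduces to (w). w = True.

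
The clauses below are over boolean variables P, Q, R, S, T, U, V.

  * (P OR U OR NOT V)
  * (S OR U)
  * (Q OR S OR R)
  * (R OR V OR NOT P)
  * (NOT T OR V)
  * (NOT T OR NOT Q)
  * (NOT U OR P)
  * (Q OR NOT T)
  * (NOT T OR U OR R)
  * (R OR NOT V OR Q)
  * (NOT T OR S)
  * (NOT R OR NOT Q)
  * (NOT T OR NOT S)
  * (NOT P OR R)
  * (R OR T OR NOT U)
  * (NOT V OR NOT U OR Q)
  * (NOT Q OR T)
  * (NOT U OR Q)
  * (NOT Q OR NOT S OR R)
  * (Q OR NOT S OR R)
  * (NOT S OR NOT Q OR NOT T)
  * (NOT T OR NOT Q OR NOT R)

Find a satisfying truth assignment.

Branch on P: take P = True.
  then R is forced to True.
  then Q is forced to False.
  then T is forced to False.
  then U is forced to False.
  then S is forced to True.
V is now unconstrained; take V = False.
Every clause has at least one true literal under this assignment.

P=True, Q=False, R=True, S=True, T=False, U=False, V=False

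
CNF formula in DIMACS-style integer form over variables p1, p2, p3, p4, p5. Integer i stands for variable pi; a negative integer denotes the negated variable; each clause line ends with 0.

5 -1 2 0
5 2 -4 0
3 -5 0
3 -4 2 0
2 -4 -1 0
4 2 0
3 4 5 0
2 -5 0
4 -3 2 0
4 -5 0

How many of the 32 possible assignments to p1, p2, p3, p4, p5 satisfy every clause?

The models are:
  p1=0 p2=1 p3=0 p4=1 p5=0
  p1=0 p2=1 p3=1 p4=0 p5=0
  p1=0 p2=1 p3=1 p4=1 p5=0
  p1=0 p2=1 p3=1 p4=1 p5=1
  p1=1 p2=1 p3=0 p4=1 p5=0
  p1=1 p2=1 p3=1 p4=0 p5=0
  p1=1 p2=1 p3=1 p4=1 p5=0
  p1=1 p2=1 p3=1 p4=1 p5=1
That's 8 in total.

8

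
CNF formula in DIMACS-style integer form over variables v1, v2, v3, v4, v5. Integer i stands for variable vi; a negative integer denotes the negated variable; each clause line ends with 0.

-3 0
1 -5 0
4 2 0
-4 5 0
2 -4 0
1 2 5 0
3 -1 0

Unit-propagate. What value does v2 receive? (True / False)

(~v3) stands alone — v3 = False.
(~v1 | v3) with v3 = False leaves only ~v1, so v1 = False.
(v1 | ~v5) with v1 = False leaves only ~v5, so v5 = False.
(v5 | ~v4) with v5 = False leaves only ~v4, so v4 = False.
(v2 | v4) with v4 = False leaves only v2, so v2 = True.

True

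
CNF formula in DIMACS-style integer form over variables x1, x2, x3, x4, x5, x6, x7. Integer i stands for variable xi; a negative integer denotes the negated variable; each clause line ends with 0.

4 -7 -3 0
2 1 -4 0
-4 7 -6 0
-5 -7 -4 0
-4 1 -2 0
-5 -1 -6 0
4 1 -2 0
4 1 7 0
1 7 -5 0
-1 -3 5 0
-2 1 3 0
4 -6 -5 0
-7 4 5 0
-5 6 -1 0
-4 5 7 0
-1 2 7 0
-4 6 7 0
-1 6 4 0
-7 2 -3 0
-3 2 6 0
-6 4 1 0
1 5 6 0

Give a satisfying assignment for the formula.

x1 = F, x2 = F, x3 = F, x4 = F, x5 = T, x6 = F, x7 = T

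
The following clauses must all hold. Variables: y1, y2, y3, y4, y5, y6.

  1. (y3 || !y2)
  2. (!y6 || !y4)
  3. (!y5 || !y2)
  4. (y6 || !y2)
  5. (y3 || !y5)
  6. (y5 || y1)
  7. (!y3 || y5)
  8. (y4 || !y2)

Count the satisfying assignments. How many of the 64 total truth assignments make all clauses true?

Split on y2, then y5.
  y2=T, y5=T: a clause becomes empty — 0.
  y2=T, y5=F: a clause becomes empty — 0.
  y2=F, y5=T: y1 free; 3 ways for (y3,y4,y6) × 2^1 = 6.
  y2=F, y5=F: remaining (y1,y3,y4,y6) ∈ {(T,F,F,F); (T,F,F,T); (T,F,T,F)} — 3.
Total: 0 + 0 + 6 + 3 = 9.

9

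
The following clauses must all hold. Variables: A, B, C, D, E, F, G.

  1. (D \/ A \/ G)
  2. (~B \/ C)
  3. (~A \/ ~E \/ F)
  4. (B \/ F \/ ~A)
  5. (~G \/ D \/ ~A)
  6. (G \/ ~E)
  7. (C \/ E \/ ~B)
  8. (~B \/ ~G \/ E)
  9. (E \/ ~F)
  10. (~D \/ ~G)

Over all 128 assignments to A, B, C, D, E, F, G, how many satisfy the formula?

13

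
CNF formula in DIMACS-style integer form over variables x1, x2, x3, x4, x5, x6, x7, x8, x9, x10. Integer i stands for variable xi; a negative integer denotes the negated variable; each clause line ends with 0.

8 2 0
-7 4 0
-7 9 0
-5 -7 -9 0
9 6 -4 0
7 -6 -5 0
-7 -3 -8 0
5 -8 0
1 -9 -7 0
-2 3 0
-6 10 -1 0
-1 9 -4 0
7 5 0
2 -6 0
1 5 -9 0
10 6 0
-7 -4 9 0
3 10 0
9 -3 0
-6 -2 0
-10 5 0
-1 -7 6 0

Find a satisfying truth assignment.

x1 = T  x2 = F  x3 = F  x4 = F  x5 = T  x6 = F  x7 = F  x8 = T  x9 = F  x10 = T

Check each clause:
  1. (x8 || x2) — x8 is true.
  2. (x4 || !x7) — !x7 is true.
  3. (!x7 || x9) — !x7 is true.
  4. (!x5 || !x9 || !x7) — !x7 is true.
  5. (!x4 || x9 || x6) — !x4 is true.
  6. (!x6 || x7 || !x5) — !x6 is true.
  7. (!x8 || !x7 || !x3) — !x7 is true.
  8. (x5 || !x8) — x5 is true.
  9. (!x7 || x1 || !x9) — x1 is true.
  10. (x3 || !x2) — !x2 is true.
  11. (x10 || !x6 || !x1) — !x6 is true.
  12. (!x4 || !x1 || x9) — !x4 is true.
  13. (x5 || x7) — x5 is true.
  14. (x2 || !x6) — !x6 is true.
  15. (x5 || x1 || !x9) — x1 is true.
  16. (x6 || x10) — x10 is true.
  17. (!x7 || x9 || !x4) — !x7 is true.
  18. (x10 || x3) — x10 is true.
  19. (x9 || !x3) — !x3 is true.
  20. (!x6 || !x2) — !x6 is true.
  21. (!x10 || x5) — x5 is true.
  22. (x6 || !x1 || !x7) — !x7 is true.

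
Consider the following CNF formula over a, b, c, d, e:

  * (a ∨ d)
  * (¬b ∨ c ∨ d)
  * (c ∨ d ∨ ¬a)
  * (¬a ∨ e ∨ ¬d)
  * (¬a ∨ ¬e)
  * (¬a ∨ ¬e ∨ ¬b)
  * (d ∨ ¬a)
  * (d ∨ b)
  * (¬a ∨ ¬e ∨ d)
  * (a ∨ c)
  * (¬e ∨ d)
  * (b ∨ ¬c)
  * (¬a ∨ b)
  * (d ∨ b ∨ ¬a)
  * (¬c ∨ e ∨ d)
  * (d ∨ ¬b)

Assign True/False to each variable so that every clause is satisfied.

Try a = False.
  then d is forced to True.
  then c is forced to True.
  then b is forced to True.
e is now unconstrained; take e = True.

a=False, b=True, c=True, d=True, e=True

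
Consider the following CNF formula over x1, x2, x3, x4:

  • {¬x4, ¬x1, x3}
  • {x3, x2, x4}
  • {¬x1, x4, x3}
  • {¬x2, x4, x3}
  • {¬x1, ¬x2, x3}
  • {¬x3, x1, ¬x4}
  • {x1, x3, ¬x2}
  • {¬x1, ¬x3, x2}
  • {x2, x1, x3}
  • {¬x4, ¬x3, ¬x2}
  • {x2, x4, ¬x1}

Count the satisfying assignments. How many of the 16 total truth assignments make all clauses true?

3

The models are:
  x1=0 x2=0 x3=1 x4=0
  x1=0 x2=1 x3=1 x4=0
  x1=1 x2=1 x3=1 x4=0
Count: 3.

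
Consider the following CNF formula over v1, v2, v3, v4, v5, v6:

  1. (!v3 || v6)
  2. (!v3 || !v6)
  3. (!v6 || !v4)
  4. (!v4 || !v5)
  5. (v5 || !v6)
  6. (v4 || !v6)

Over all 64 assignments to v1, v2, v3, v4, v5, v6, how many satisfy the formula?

12

Split on v6, then v4.
  v6=T, v4=T: a clause becomes empty — 0.
  v6=T, v4=F: a clause becomes empty — 0.
  v6=F, v4=T: remaining (v1,v2,v3,v5) ∈ {(F,F,F,F); (F,T,F,F); (T,F,F,F); (T,T,F,F)} — 4.
  v6=F, v4=F: forces v3=F; v1, v2, v5 free → 2^3 = 8.
Total: 0 + 0 + 4 + 8 = 12.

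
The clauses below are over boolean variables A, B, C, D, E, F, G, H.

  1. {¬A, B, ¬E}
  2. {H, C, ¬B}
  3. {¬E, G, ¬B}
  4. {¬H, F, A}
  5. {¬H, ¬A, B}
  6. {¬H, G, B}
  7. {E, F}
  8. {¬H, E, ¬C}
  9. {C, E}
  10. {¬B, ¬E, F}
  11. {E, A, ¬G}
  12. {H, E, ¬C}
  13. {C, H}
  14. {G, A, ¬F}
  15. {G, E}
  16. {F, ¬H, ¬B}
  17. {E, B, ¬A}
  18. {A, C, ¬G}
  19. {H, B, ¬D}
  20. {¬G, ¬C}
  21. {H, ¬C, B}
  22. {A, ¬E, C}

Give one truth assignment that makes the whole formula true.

D occurs only negated in the remaining clauses — set D = False.
Try A = True.
Branch on B: take B = True.
The remaining clauses are satisfied by C = False, E = True, F = True, G = True, H = True.
Every clause has at least one true literal under this assignment.

A=True, B=True, C=False, D=False, E=True, F=True, G=True, H=True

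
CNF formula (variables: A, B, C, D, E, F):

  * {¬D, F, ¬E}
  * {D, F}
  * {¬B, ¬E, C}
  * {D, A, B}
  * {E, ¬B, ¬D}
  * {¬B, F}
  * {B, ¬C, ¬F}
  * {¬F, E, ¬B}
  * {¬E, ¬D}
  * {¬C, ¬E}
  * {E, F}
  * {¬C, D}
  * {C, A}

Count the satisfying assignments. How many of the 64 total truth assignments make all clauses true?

3

The models are:
  A=T B=F C=F D=F E=F F=T
  A=T B=F C=F D=F E=T F=T
  A=T B=F C=F D=T E=F F=T
Count: 3.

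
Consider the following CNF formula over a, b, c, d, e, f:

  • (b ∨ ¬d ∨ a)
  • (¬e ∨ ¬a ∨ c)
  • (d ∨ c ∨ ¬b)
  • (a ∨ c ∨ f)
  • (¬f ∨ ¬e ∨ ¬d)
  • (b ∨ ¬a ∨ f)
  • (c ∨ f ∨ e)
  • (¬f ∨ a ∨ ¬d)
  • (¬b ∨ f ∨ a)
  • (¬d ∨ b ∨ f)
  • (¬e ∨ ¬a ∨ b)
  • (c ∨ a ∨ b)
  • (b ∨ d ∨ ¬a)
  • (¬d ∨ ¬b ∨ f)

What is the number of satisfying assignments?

14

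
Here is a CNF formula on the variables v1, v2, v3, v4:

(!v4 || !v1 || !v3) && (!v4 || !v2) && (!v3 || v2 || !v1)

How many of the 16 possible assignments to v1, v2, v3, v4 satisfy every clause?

Case analysis on v1 and v2:
  v1=1, v2=1: remaining (v3,v4) ∈ {(0,0); (1,0)} — 2.
  v1=1, v2=0: remaining (v3,v4) ∈ {(0,0); (0,1)} — 2.
  v1=0, v2=1: remaining (v3,v4) ∈ {(0,0); (1,0)} — 2.
  v1=0, v2=0: remaining (v3,v4) ∈ {(0,0); (0,1); (1,0); (1,1)} — 4.
Total: 2 + 2 + 2 + 4 = 10.

10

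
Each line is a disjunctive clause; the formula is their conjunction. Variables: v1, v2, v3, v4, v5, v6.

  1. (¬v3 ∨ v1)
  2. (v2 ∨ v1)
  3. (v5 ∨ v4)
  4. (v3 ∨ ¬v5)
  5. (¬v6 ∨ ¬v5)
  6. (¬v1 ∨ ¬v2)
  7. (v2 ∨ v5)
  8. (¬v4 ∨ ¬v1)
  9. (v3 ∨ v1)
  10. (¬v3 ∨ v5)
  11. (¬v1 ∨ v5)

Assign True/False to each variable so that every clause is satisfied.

v1=1  v2=0  v3=1  v4=0  v5=1  v6=0

Check each clause:
  1. (v1 ∨ ¬v3) — v1 is true.
  2. (v2 ∨ v1) — v1 is true.
  3. (v5 ∨ v4) — v5 is true.
  4. (v3 ∨ ¬v5) — v3 is true.
  5. (¬v6 ∨ ¬v5) — ¬v6 is true.
  6. (¬v2 ∨ ¬v1) — ¬v2 is true.
  7. (v2 ∨ v5) — v5 is true.
  8. (¬v1 ∨ ¬v4) — ¬v4 is true.
  9. (v3 ∨ v1) — v1 is true.
  10. (¬v3 ∨ v5) — v5 is true.
  11. (v5 ∨ ¬v1) — v5 is true.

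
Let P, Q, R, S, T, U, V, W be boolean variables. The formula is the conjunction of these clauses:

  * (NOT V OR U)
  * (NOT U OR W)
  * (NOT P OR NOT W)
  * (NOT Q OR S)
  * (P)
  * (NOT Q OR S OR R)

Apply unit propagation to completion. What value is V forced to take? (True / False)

(P) is a unit clause: P = True.
(NOT W OR NOT P) with P = True leaves only NOT W, so W = False.
In (W OR NOT U), W is now false; NOT U must hold, so U = False.
(NOT V OR U): since U = False, the clause reduces to (NOT V). V = False.

False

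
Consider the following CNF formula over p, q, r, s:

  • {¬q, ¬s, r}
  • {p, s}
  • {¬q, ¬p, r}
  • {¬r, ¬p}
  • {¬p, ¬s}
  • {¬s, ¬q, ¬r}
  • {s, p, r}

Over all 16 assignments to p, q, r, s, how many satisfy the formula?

3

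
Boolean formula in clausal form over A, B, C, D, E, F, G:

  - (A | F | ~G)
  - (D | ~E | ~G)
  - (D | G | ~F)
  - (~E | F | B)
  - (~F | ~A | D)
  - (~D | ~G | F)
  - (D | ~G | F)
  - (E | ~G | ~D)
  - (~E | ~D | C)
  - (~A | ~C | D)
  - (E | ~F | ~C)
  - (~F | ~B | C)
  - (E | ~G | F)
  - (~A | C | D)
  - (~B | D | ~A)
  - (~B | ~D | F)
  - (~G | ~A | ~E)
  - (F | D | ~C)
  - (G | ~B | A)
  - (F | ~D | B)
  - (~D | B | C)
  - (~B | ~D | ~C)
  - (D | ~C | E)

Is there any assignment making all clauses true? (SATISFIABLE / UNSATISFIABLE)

Set A = False and propagate.
Try B = False.
Set C = True and propagate.
The remaining clauses are satisfied by D = True, E = True, F = True, G = True.
So A=F, B=F, C=T, D=T, E=T, F=T, G=T is a satisfying assignment.

SATISFIABLE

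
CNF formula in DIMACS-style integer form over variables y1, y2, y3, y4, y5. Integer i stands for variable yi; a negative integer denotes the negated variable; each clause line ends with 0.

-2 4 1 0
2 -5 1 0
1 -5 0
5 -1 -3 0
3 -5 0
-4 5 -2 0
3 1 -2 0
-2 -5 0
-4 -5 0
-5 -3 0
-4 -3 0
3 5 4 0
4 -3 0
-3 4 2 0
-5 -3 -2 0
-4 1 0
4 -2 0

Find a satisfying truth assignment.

y1=True  y2=False  y3=False  y4=True  y5=False

Branch on y1: take y1 = True.
Set y2 = False and propagate.
The remaining clauses are satisfied by y3 = False, y4 = True, y5 = False.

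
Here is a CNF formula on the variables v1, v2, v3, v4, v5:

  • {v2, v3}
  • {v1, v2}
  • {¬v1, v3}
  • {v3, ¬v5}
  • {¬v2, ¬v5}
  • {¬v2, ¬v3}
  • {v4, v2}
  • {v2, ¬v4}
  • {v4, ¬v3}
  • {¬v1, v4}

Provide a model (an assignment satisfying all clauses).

v1 = False, v2 = True, v3 = False, v4 = True, v5 = False

Check each clause:
  1. {v2, v3} — v2 is true.
  2. {v1, v2} — v2 is true.
  3. {¬v1, v3} — ¬v1 is true.
  4. {v3, ¬v5} — ¬v5 is true.
  5. {¬v5, ¬v2} — ¬v5 is true.
  6. {¬v2, ¬v3} — ¬v3 is true.
  7. {v2, v4} — v2 is true.
  8. {v2, ¬v4} — v2 is true.
  9. {v4, ¬v3} — v4 is true.
  10. {¬v1, v4} — v4 is true.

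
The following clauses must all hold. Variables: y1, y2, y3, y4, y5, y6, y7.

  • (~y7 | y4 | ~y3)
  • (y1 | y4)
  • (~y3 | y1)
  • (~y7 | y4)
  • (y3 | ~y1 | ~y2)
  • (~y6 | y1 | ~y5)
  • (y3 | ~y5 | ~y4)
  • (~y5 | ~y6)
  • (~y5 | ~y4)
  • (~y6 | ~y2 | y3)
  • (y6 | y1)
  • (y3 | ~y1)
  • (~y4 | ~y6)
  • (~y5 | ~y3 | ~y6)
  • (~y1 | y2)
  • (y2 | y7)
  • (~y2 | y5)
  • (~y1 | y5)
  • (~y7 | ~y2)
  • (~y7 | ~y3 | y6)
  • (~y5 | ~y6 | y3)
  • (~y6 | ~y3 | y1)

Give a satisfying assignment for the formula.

Branch on y1: take y1 = True.
  then y3 is forced to True.
  then y2 is forced to True.
  then y5 is forced to True.
  then y6 is forced to False.
  then y4 is forced to False.
  then y7 is forced to False.
Check each clause:
  1. (~y7 | ~y3 | y4) — ~y7 is true.
  2. (y1 | y4) — y1 is true.
  3. (y1 | ~y3) — y1 is true.
  4. (y4 | ~y7) — ~y7 is true.
  5. (y3 | ~y2 | ~y1) — y3 is true.
  6. (~y6 | ~y5 | y1) — y1 is true.
  7. (~y4 | y3 | ~y5) — y3 is true.
  8. (~y5 | ~y6) — ~y6 is true.
  9. (~y5 | ~y4) — ~y4 is true.
  10. (~y6 | y3 | ~y2) — ~y6 is true.
  11. (y1 | y6) — y1 is true.
  12. (~y1 | y3) — y3 is true.
  13. (~y4 | ~y6) — ~y6 is true.
  14. (~y3 | ~y5 | ~y6) — ~y6 is true.
  15. (~y1 | y2) — y2 is true.
  16. (y2 | y7) — y2 is true.
  17. (~y2 | y5) — y5 is true.
  18. (~y1 | y5) — y5 is true.
  19. (~y7 | ~y2) — ~y7 is true.
  20. (~y7 | y6 | ~y3) — ~y7 is true.
  21. (y3 | ~y6 | ~y5) — y3 is true.
  22. (~y6 | ~y3 | y1) — y1 is true.

y1 = 1, y2 = 1, y3 = 1, y4 = 0, y5 = 1, y6 = 0, y7 = 0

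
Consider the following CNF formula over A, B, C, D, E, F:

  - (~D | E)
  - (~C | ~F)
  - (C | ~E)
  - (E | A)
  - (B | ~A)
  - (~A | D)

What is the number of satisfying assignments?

5

Satisfying assignments:
  A=F B=F C=T D=F E=T F=F
  A=F B=F C=T D=T E=T F=F
  A=F B=T C=T D=F E=T F=F
  A=F B=T C=T D=T E=T F=F
  A=T B=T C=T D=T E=T F=F
Count: 5.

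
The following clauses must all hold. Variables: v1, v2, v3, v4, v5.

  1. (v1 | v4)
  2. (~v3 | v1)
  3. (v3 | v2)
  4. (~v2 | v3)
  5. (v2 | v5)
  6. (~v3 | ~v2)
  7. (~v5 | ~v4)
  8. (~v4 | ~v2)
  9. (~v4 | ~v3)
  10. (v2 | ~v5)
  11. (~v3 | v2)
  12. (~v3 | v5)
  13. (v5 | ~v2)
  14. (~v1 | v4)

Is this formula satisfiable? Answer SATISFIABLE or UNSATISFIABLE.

UNSATISFIABLE

v2 = True:
  propagation gives v3=True; an empty clause results — contradiction.
v2 = False:
  propagation gives v3=True; an empty clause results — contradiction.
Every branch closes, so no satisfying assignment exists.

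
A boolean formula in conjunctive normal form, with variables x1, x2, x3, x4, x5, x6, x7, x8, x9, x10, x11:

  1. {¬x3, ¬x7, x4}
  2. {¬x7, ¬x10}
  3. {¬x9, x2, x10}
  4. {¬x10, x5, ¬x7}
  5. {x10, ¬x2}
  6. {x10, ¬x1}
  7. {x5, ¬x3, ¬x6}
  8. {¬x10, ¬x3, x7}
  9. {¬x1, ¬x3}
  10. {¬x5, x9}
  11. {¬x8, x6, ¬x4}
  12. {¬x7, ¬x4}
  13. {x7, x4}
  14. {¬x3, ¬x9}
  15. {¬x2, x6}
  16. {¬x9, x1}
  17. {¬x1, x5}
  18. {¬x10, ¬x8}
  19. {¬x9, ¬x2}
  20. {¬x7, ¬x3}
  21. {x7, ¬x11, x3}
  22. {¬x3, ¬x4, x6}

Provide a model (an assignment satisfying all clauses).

x8 occurs only negated in the remaining clauses — set x8 = False.
x11 occurs only negated in the remaining clauses — set x11 = False.
Try x1 = False.
  then x9 is forced to False.
  then x5 is forced to False.
Branch on x2: take x2 = False.
Set x3 = False and propagate.
For the remaining variables, x4 = True, x6 = True, x7 = False, x10 = True works.
Every clause has at least one true literal under this assignment.

x1=F, x2=F, x3=F, x4=T, x5=F, x6=T, x7=F, x8=F, x9=F, x10=T, x11=F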